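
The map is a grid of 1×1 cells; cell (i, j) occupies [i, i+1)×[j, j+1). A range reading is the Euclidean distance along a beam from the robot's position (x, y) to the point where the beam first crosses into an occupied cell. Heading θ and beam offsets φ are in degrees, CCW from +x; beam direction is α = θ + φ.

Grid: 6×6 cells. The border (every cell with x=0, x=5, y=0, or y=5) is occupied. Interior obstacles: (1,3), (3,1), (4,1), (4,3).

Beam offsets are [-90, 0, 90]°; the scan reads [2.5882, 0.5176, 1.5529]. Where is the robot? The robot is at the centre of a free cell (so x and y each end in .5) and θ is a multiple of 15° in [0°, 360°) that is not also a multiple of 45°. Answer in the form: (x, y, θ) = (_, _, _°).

Candidates: 12 free-cell centres × 16 headings = 192 poses. Raycast each; keep the one whose scan matches to 4 dp.
  (2.5, 3.5, 195°): beam 1 = 1.5529 ≠ 2.5882 ✗
  (3.5, 4.5, 75°): beam 1 = 1.5529 ≠ 2.5882 ✗
  (1.5, 1.5, 345°): beam 1 = 0.5176 ≠ 2.5882 ✗
  (1.5, 1.5, 240°): beam 1 = 0.5774 ≠ 2.5882 ✗
  …
  (3.5, 2.5, 285°): r_1=2.5882, r_2=0.5176, r_3=1.5529 — all match ✓
Only this pose fits every beam.

(x, y, θ) = (3.5, 2.5, 285°)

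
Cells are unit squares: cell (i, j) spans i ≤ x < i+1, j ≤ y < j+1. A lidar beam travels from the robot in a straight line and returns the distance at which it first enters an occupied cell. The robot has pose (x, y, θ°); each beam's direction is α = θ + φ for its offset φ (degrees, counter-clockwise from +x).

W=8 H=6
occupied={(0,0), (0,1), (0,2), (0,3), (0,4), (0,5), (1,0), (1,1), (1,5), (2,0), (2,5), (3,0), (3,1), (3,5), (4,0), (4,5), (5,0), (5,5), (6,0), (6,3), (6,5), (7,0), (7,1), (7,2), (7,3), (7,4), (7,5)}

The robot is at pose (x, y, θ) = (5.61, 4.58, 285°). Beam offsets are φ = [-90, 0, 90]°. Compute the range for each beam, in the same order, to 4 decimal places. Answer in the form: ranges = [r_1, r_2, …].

ranges = [4.7726, 1.5068, 1.4390]

beam 1: φ=-90°, α=195°
  direction (-0.9659, -0.2588); cell (5,4); t to first gridline: x 0.6315, y 2.2409 (then +1.0353 / +3.8637)
    (4,4) via x @ 0.6315
    (3,4) via x @ 1.6668
    (3,3) via y @ 2.2409
    (2,3) via x @ 2.7021
    (1,3) via x @ 3.7373
    (0,3) via x @ 4.7726  # hit
  → r_1 = 4.7726
beam 2: φ=0°, α=285°
  direction (0.2588, -0.9659); cell (5,4); t to first gridline: x 1.5068, y 0.6005 (then +3.8637 / +1.0353)
    (5,3) via y @ 0.6005
    (6,3) via x @ 1.5068  # hit
  → r_2 = 1.5068
beam 3: φ=90°, α=15°
  direction (0.9659, 0.2588); cell (5,4); t to first gridline: x 0.4038, y 1.6228 (then +1.0353 / +3.8637)
    (6,4) via x @ 0.4038
    (7,4) via x @ 1.4390  # hit
  → r_3 = 1.4390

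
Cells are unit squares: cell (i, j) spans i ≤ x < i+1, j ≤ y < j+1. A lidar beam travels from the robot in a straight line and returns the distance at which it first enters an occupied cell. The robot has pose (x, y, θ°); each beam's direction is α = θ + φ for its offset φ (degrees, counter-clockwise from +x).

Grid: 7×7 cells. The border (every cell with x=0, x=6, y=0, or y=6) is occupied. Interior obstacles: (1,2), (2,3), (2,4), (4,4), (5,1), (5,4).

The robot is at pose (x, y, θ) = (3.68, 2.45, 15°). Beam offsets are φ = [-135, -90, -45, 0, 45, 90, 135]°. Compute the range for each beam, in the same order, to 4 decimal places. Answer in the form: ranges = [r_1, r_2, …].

ranges = [1.6743, 1.5012, 1.5242, 2.4018, 1.7898, 2.6273, 1.1000]

beam 1: φ=-135°, α=240°
  d=(-0.5000,-0.8660)  start (3,2)  tX=1.3600 tY=0.5196  stride 1/|dx|=2.0000 1/|dy|=1.1547
    cross y-line → (3,1), t=0.5196
    cross x-line → (2,1), t=1.3600
    cross y-line → (2,0), t=1.6743 (wall)
  → r_1 = 1.6743
beam 2: φ=-90°, α=285°
  d=(0.2588,-0.9659)  start (3,2)  tX=1.2364 tY=0.4659  stride 1/|dx|=3.8637 1/|dy|=1.0353
    cross y-line → (3,1), t=0.4659
    cross x-line → (4,1), t=1.2364
    cross y-line → (4,0), t=1.5012 (wall)
  → r_2 = 1.5012
beam 3: φ=-45°, α=330°
  d=(0.8660,-0.5000)  start (3,2)  tX=0.3695 tY=0.9000  stride 1/|dx|=1.1547 1/|dy|=2.0000
    cross x-line → (4,2), t=0.3695
    cross y-line → (4,1), t=0.9000
    cross x-line → (5,1), t=1.5242 (wall)
  → r_3 = 1.5242
beam 4: φ=0°, α=15°
  d=(0.9659,0.2588)  start (3,2)  tX=0.3313 tY=2.1250  stride 1/|dx|=1.0353 1/|dy|=3.8637
    cross x-line → (4,2), t=0.3313
    cross x-line → (5,2), t=1.3666
    cross y-line → (5,3), t=2.1250
    cross x-line → (6,3), t=2.4018 (wall)
  → r_4 = 2.4018
beam 5: φ=45°, α=60°
  d=(0.5000,0.8660)  start (3,2)  tX=0.6400 tY=0.6351  stride 1/|dx|=2.0000 1/|dy|=1.1547
    cross y-line → (3,3), t=0.6351
    cross x-line → (4,3), t=0.6400
    cross y-line → (4,4), t=1.7898 (wall)
  → r_5 = 1.7898
beam 6: φ=90°, α=105°
  d=(-0.2588,0.9659)  start (3,2)  tX=2.6273 tY=0.5694  stride 1/|dx|=3.8637 1/|dy|=1.0353
    cross y-line → (3,3), t=0.5694
    cross y-line → (3,4), t=1.6047
    cross x-line → (2,4), t=2.6273 (wall)
  → r_6 = 2.6273
beam 7: φ=135°, α=150°
  d=(-0.8660,0.5000)  start (3,2)  tX=0.7852 tY=1.1000  stride 1/|dx|=1.1547 1/|dy|=2.0000
    cross x-line → (2,2), t=0.7852
    cross y-line → (2,3), t=1.1000 (wall)
  → r_7 = 1.1000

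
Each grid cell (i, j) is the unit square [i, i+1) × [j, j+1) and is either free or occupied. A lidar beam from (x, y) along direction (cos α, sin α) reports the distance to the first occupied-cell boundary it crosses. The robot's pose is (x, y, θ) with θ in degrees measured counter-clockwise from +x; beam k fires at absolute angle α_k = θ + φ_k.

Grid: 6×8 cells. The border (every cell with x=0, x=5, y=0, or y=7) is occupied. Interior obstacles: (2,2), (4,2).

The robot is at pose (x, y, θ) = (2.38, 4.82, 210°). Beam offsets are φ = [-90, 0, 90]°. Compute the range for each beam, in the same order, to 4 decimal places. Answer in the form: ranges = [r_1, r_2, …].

ranges = [2.5172, 1.5935, 3.2400]

beam 1: φ=-90°, α=120°
  direction (-0.5000, 0.8660); cell (2,4); t to first gridline: x 0.7600, y 0.2078 (then +2.0000 / +1.1547)
    (2,5) via y @ 0.2078
    (1,5) via x @ 0.7600
    (1,6) via y @ 1.3625
    (1,7) via y @ 2.5172  # hit
  → r_1 = 2.5172
beam 2: φ=0°, α=210°
  direction (-0.8660, -0.5000); cell (2,4); t to first gridline: x 0.4388, y 1.6400 (then +1.1547 / +2.0000)
    (1,4) via x @ 0.4388
    (0,4) via x @ 1.5935  # hit
  → r_2 = 1.5935
beam 3: φ=90°, α=300°
  direction (0.5000, -0.8660); cell (2,4); t to first gridline: x 1.2400, y 0.9469 (then +2.0000 / +1.1547)
    (2,3) via y @ 0.9469
    (3,3) via x @ 1.2400
    (3,2) via y @ 2.1016
    (4,2) via x @ 3.2400  # hit
  → r_3 = 3.2400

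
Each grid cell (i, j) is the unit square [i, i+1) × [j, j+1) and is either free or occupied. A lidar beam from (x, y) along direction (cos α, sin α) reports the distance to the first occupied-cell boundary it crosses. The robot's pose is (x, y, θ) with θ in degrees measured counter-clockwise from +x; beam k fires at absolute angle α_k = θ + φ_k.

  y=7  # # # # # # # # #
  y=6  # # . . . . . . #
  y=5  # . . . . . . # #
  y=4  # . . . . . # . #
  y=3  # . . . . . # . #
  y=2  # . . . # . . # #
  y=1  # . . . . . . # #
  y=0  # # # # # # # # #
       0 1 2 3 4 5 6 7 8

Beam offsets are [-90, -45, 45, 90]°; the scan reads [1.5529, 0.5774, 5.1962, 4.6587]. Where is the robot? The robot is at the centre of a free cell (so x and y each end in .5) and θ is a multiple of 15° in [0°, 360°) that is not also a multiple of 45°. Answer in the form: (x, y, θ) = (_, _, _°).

(x, y, θ) = (3.5, 2.5, 15°)

Candidates: 35 free-cell centres × 16 headings = 560 poses. Raycast each; keep the one whose scan matches to 4 dp.
  (1.5, 1.5, 150°): beam 1 = 6.3509 ≠ 1.5529 ✗
  (5.5, 1.5, 345°): beam 1 = 0.5176 ≠ 1.5529 ✗
  (1.5, 4.5, 105°): beam 1 = 5.6940 ≠ 1.5529 ✗
  …
  (3.5, 2.5, 15°): r_1=1.5529, r_2=0.5774, r_3=5.1962, r_4=4.6587 — all match ✓
No second candidate reproduces the full scan.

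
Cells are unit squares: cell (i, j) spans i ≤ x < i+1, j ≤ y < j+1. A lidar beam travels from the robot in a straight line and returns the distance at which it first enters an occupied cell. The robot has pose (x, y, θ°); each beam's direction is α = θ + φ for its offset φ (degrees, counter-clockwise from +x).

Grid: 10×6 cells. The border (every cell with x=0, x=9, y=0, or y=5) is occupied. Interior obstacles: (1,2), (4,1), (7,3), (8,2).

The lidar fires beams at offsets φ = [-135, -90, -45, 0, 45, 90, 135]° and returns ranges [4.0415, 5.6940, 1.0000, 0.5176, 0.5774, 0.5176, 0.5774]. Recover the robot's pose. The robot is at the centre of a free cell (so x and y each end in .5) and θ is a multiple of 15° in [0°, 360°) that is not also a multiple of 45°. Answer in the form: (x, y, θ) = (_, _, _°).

(x, y, θ) = (1.5, 4.5, 75°)

The pose lattice has 28·16 = 448 candidates. Test each by forward raycasting.
  (8.5, 4.5, 300°): beam 1 = 1.9319 ≠ 4.0415 ✗
  (5.5, 1.5, 330°): beam 1 = 0.5176 ≠ 4.0415 ✗
  (5.5, 3.5, 285°): beam 1 = 3.0000 ≠ 4.0415 ✗
  …
  (1.5, 4.5, 75°): r_1=4.0415, r_2=5.6940, r_3=1.0000, r_4=0.5176, r_5=0.5774, r_6=0.5176, r_7=0.5774 — all match ✓
No second candidate reproduces the full scan.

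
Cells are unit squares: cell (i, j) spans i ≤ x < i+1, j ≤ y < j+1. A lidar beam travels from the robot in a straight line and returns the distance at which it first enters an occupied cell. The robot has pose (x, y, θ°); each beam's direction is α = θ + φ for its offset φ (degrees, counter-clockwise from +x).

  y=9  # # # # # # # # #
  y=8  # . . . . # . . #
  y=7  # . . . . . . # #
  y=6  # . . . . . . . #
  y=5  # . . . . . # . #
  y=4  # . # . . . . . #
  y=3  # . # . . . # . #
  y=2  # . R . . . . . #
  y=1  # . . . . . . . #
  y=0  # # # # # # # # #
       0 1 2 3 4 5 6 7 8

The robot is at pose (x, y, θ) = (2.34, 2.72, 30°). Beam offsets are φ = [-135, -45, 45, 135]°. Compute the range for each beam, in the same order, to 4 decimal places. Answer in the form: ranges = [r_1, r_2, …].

beam 1: φ=-135°, α=255°
  cosα=-0.2588 sinα=-0.9659 | (2,2) | tMaxX 1.3137 tMaxY 0.7454 | tΔX 3.8637 tΔY 1.0353
    t=0.7454 [y] (2,1)
    t=1.3137 [x] (1,1)
    t=1.7807 [y] (1,0) — stop
  → r_1 = 1.7807
beam 2: φ=-45°, α=345°
  cosα=0.9659 sinα=-0.2588 | (2,2) | tMaxX 0.6833 tMaxY 2.7819 | tΔX 1.0353 tΔY 3.8637
    t=0.6833 [x] (3,2)
    t=1.7186 [x] (4,2)
    t=2.7538 [x] (5,2)
    t=2.7819 [y] (5,1)
    t=3.7891 [x] (6,1)
    t=4.8244 [x] (7,1)
    t=5.8597 [x] (8,1) — stop
  → r_2 = 5.8597
beam 3: φ=45°, α=75°
  cosα=0.2588 sinα=0.9659 | (2,2) | tMaxX 2.5500 tMaxY 0.2899 | tΔX 3.8637 tΔY 1.0353
    t=0.2899 [y] (2,3) — stop
  → r_3 = 0.2899
beam 4: φ=135°, α=165°
  cosα=-0.9659 sinα=0.2588 | (2,2) | tMaxX 0.3520 tMaxY 1.0818 | tΔX 1.0353 tΔY 3.8637
    t=0.3520 [x] (1,2)
    t=1.0818 [y] (1,3)
    t=1.3873 [x] (0,3) — stop
  → r_4 = 1.3873

ranges = [1.7807, 5.8597, 0.2899, 1.3873]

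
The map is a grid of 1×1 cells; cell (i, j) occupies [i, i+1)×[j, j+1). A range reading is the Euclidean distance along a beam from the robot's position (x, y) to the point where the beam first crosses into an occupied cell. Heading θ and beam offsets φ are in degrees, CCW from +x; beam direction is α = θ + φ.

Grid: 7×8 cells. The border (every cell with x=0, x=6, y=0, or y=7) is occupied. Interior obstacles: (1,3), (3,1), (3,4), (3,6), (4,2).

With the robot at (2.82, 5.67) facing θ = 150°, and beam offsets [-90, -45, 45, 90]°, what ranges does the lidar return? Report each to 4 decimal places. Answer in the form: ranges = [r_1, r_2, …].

ranges = [0.3811, 1.3769, 1.8842, 1.9283]

beam 1: φ=-90°, α=60°
  d=(0.5000,0.8660)  start (2,5)  tX=0.3600 tY=0.3811  stride 1/|dx|=2.0000 1/|dy|=1.1547
    cross x-line → (3,5), t=0.3600
    cross y-line → (3,6), t=0.3811 (wall)
  → r_1 = 0.3811
beam 2: φ=-45°, α=105°
  d=(-0.2588,0.9659)  start (2,5)  tX=3.1682 tY=0.3416  stride 1/|dx|=3.8637 1/|dy|=1.0353
    cross y-line → (2,6), t=0.3416
    cross y-line → (2,7), t=1.3769 (wall)
  → r_2 = 1.3769
beam 3: φ=45°, α=195°
  d=(-0.9659,-0.2588)  start (2,5)  tX=0.8489 tY=2.5887  stride 1/|dx|=1.0353 1/|dy|=3.8637
    cross x-line → (1,5), t=0.8489
    cross x-line → (0,5), t=1.8842 (wall)
  → r_3 = 1.8842
beam 4: φ=90°, α=240°
  d=(-0.5000,-0.8660)  start (2,5)  tX=1.6400 tY=0.7736  stride 1/|dx|=2.0000 1/|dy|=1.1547
    cross y-line → (2,4), t=0.7736
    cross x-line → (1,4), t=1.6400
    cross y-line → (1,3), t=1.9283 (wall)
  → r_4 = 1.9283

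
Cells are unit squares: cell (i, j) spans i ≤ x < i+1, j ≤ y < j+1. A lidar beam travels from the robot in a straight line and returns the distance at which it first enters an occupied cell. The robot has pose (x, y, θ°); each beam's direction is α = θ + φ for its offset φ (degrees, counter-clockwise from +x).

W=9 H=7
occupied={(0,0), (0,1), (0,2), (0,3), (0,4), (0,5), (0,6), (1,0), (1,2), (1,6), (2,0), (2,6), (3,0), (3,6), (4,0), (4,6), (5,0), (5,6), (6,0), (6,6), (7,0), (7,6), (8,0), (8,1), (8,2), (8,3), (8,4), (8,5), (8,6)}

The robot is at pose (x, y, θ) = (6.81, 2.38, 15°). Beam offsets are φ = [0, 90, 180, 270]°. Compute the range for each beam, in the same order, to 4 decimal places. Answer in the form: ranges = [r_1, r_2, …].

ranges = [1.2320, 3.7477, 5.3319, 1.4287]

beam 1: φ=0°, α=15°
  direction (0.9659, 0.2588); cell (6,2); t to first gridline: x 0.1967, y 2.3955 (then +1.0353 / +3.8637)
    (7,2) via x @ 0.1967
    (8,2) via x @ 1.2320  # hit
  → r_1 = 1.2320
beam 2: φ=90°, α=105°
  direction (-0.2588, 0.9659); cell (6,2); t to first gridline: x 3.1296, y 0.6419 (then +3.8637 / +1.0353)
    (6,3) via y @ 0.6419
    (6,4) via y @ 1.6771
    (6,5) via y @ 2.7124
    (5,5) via x @ 3.1296
    (5,6) via y @ 3.7477  # hit
  → r_2 = 3.7477
beam 3: φ=180°, α=195°
  direction (-0.9659, -0.2588); cell (6,2); t to first gridline: x 0.8386, y 1.4682 (then +1.0353 / +3.8637)
    (5,2) via x @ 0.8386
    (5,1) via y @ 1.4682
    (4,1) via x @ 1.8738
    (3,1) via x @ 2.9091
    (2,1) via x @ 3.9444
    (1,1) via x @ 4.9797
    (1,0) via y @ 5.3319  # hit
  → r_3 = 5.3319
beam 4: φ=270°, α=285°
  direction (0.2588, -0.9659); cell (6,2); t to first gridline: x 0.7341, y 0.3934 (then +3.8637 / +1.0353)
    (6,1) via y @ 0.3934
    (7,1) via x @ 0.7341
    (7,0) via y @ 1.4287  # hit
  → r_4 = 1.4287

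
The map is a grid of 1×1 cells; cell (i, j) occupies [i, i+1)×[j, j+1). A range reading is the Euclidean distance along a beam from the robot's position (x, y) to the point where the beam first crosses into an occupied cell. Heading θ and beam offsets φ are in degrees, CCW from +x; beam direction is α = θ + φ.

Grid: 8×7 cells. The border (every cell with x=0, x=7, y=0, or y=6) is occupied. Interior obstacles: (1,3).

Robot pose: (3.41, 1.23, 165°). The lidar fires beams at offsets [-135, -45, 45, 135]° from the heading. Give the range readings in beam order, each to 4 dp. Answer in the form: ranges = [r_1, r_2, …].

beam 1: φ=-135°, α=30°
  d=(0.8660,0.5000)  start (3,1)  tX=0.6813 tY=1.5400  stride 1/|dx|=1.1547 1/|dy|=2.0000
    cross x-line → (4,1), t=0.6813
    cross y-line → (4,2), t=1.5400
    cross x-line → (5,2), t=1.8360
    cross x-line → (6,2), t=2.9907
    cross y-line → (6,3), t=3.5400
    cross x-line → (7,3), t=4.1454 (wall)
  → r_1 = 4.1454
beam 2: φ=-45°, α=120°
  d=(-0.5000,0.8660)  start (3,1)  tX=0.8200 tY=0.8891  stride 1/|dx|=2.0000 1/|dy|=1.1547
    cross x-line → (2,1), t=0.8200
    cross y-line → (2,2), t=0.8891
    cross y-line → (2,3), t=2.0438
    cross x-line → (1,3), t=2.8200 (wall)
  → r_2 = 2.8200
beam 3: φ=45°, α=210°
  d=(-0.8660,-0.5000)  start (3,1)  tX=0.4734 tY=0.4600  stride 1/|dx|=1.1547 1/|dy|=2.0000
    cross y-line → (3,0), t=0.4600 (wall)
  → r_3 = 0.4600
beam 4: φ=135°, α=300°
  d=(0.5000,-0.8660)  start (3,1)  tX=1.1800 tY=0.2656  stride 1/|dx|=2.0000 1/|dy|=1.1547
    cross y-line → (3,0), t=0.2656 (wall)
  → r_4 = 0.2656

ranges = [4.1454, 2.8200, 0.4600, 0.2656]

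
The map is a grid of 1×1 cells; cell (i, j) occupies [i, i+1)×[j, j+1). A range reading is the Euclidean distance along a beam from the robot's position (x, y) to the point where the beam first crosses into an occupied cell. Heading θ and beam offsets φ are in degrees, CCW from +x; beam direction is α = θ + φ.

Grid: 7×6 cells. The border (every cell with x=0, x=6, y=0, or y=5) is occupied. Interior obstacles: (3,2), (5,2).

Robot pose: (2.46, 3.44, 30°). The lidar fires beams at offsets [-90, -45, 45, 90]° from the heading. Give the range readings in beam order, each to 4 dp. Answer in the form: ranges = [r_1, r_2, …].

ranges = [1.0800, 2.6296, 1.6150, 1.8013]

beam 1: φ=-90°, α=300°
  direction (0.5000, -0.8660); cell (2,3); t to first gridline: x 1.0800, y 0.5081 (then +2.0000 / +1.1547)
    (2,2) via y @ 0.5081
    (3,2) via x @ 1.0800  # hit
  → r_1 = 1.0800
beam 2: φ=-45°, α=345°
  direction (0.9659, -0.2588); cell (2,3); t to first gridline: x 0.5590, y 1.7000 (then +1.0353 / +3.8637)
    (3,3) via x @ 0.5590
    (4,3) via x @ 1.5943
    (4,2) via y @ 1.7000
    (5,2) via x @ 2.6296  # hit
  → r_2 = 2.6296
beam 3: φ=45°, α=75°
  direction (0.2588, 0.9659); cell (2,3); t to first gridline: x 2.0864, y 0.5798 (then +3.8637 / +1.0353)
    (2,4) via y @ 0.5798
    (2,5) via y @ 1.6150  # hit
  → r_3 = 1.6150
beam 4: φ=90°, α=120°
  direction (-0.5000, 0.8660); cell (2,3); t to first gridline: x 0.9200, y 0.6466 (then +2.0000 / +1.1547)
    (2,4) via y @ 0.6466
    (1,4) via x @ 0.9200
    (1,5) via y @ 1.8013  # hit
  → r_4 = 1.8013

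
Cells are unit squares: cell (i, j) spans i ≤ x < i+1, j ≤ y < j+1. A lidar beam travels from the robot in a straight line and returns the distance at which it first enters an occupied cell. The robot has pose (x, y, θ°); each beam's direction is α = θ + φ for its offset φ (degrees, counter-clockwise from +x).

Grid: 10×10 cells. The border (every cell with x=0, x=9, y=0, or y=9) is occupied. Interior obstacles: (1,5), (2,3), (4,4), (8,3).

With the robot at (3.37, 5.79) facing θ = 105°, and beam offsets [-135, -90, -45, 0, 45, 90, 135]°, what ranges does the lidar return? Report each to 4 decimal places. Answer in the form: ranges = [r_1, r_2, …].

ranges = [1.5800, 5.8286, 3.7066, 3.3232, 2.7366, 1.4183, 2.0669]

beam 1: φ=-135°, α=330°
  dir = (cos 330°, sin 330°) = (0.8660, -0.5000); from cell (3,5)
  next x-line at t=0.7275, next y-line at t=1.5800; Δt_x=1.1547, Δt_y=2.0000
    x: enter (4,5) at t=0.7275
    y: enter (4,4) at t=1.5800 ← occupied
  → r_1 = 1.5800
beam 2: φ=-90°, α=15°
  dir = (cos 15°, sin 15°) = (0.9659, 0.2588); from cell (3,5)
  next x-line at t=0.6522, next y-line at t=0.8114; Δt_x=1.0353, Δt_y=3.8637
    x: enter (4,5) at t=0.6522
    y: enter (4,6) at t=0.8114
    x: enter (5,6) at t=1.6875
    x: enter (6,6) at t=2.7228
    x: enter (7,6) at t=3.7581
    y: enter (7,7) at t=4.6751
    x: enter (8,7) at t=4.7933
    x: enter (9,7) at t=5.8286 ← occupied
  → r_2 = 5.8286
beam 3: φ=-45°, α=60°
  dir = (cos 60°, sin 60°) = (0.5000, 0.8660); from cell (3,5)
  next x-line at t=1.2600, next y-line at t=0.2425; Δt_x=2.0000, Δt_y=1.1547
    y: enter (3,6) at t=0.2425
    x: enter (4,6) at t=1.2600
    y: enter (4,7) at t=1.3972
    y: enter (4,8) at t=2.5519
    x: enter (5,8) at t=3.2600
    y: enter (5,9) at t=3.7066 ← occupied
  → r_3 = 3.7066
beam 4: φ=0°, α=105°
  dir = (cos 105°, sin 105°) = (-0.2588, 0.9659); from cell (3,5)
  next x-line at t=1.4296, next y-line at t=0.2174; Δt_x=3.8637, Δt_y=1.0353
    y: enter (3,6) at t=0.2174
    y: enter (3,7) at t=1.2527
    x: enter (2,7) at t=1.4296
    y: enter (2,8) at t=2.2880
    y: enter (2,9) at t=3.3232 ← occupied
  → r_4 = 3.3232
beam 5: φ=45°, α=150°
  dir = (cos 150°, sin 150°) = (-0.8660, 0.5000); from cell (3,5)
  next x-line at t=0.4272, next y-line at t=0.4200; Δt_x=1.1547, Δt_y=2.0000
    y: enter (3,6) at t=0.4200
    x: enter (2,6) at t=0.4272
    x: enter (1,6) at t=1.5819
    y: enter (1,7) at t=2.4200
    x: enter (0,7) at t=2.7366 ← occupied
  → r_5 = 2.7366
beam 6: φ=90°, α=195°
  dir = (cos 195°, sin 195°) = (-0.9659, -0.2588); from cell (3,5)
  next x-line at t=0.3831, next y-line at t=3.0523; Δt_x=1.0353, Δt_y=3.8637
    x: enter (2,5) at t=0.3831
    x: enter (1,5) at t=1.4183 ← occupied
  → r_6 = 1.4183
beam 7: φ=135°, α=240°
  dir = (cos 240°, sin 240°) = (-0.5000, -0.8660); from cell (3,5)
  next x-line at t=0.7400, next y-line at t=0.9122; Δt_x=2.0000, Δt_y=1.1547
    x: enter (2,5) at t=0.7400
    y: enter (2,4) at t=0.9122
    y: enter (2,3) at t=2.0669 ← occupied
  → r_7 = 2.0669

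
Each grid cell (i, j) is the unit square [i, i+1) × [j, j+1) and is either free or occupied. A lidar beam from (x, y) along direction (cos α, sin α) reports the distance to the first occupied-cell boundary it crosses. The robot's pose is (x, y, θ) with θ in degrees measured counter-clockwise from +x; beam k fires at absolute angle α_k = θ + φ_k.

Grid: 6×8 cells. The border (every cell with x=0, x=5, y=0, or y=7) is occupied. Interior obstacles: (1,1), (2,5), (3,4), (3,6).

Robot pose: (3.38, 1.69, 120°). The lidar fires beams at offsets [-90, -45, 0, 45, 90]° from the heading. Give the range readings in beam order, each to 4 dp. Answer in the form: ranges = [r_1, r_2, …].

beam 1: φ=-90°, α=30°
  d=(0.8660,0.5000)  start (3,1)  tX=0.7159 tY=0.6200  stride 1/|dx|=1.1547 1/|dy|=2.0000
    cross y-line → (3,2), t=0.6200
    cross x-line → (4,2), t=0.7159
    cross x-line → (5,2), t=1.8706 (wall)
  → r_1 = 1.8706
beam 2: φ=-45°, α=75°
  d=(0.2588,0.9659)  start (3,1)  tX=2.3955 tY=0.3209  stride 1/|dx|=3.8637 1/|dy|=1.0353
    cross y-line → (3,2), t=0.3209
    cross y-line → (3,3), t=1.3562
    cross y-line → (3,4), t=2.3915 (wall)
  → r_2 = 2.3915
beam 3: φ=0°, α=120°
  d=(-0.5000,0.8660)  start (3,1)  tX=0.7600 tY=0.3580  stride 1/|dx|=2.0000 1/|dy|=1.1547
    cross y-line → (3,2), t=0.3580
    cross x-line → (2,2), t=0.7600
    cross y-line → (2,3), t=1.5127
    cross y-line → (2,4), t=2.6674
    cross x-line → (1,4), t=2.7600
    cross y-line → (1,5), t=3.8221
    cross x-line → (0,5), t=4.7600 (wall)
  → r_3 = 4.7600
beam 4: φ=45°, α=165°
  d=(-0.9659,0.2588)  start (3,1)  tX=0.3934 tY=1.1977  stride 1/|dx|=1.0353 1/|dy|=3.8637
    cross x-line → (2,1), t=0.3934
    cross y-line → (2,2), t=1.1977
    cross x-line → (1,2), t=1.4287
    cross x-line → (0,2), t=2.4640 (wall)
  → r_4 = 2.4640
beam 5: φ=90°, α=210°
  d=(-0.8660,-0.5000)  start (3,1)  tX=0.4388 tY=1.3800  stride 1/|dx|=1.1547 1/|dy|=2.0000
    cross x-line → (2,1), t=0.4388
    cross y-line → (2,0), t=1.3800 (wall)
  → r_5 = 1.3800

ranges = [1.8706, 2.3915, 4.7600, 2.4640, 1.3800]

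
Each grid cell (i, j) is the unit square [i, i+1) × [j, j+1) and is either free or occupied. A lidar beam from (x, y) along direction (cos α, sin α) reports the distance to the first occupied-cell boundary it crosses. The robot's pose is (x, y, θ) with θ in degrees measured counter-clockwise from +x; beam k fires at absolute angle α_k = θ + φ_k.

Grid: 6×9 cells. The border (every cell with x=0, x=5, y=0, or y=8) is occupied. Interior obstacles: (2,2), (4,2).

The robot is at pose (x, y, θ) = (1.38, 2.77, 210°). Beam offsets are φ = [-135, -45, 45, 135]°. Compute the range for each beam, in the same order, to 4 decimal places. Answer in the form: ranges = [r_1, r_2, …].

beam 1: φ=-135°, α=75°
  direction (0.2588, 0.9659); cell (1,2); t to first gridline: x 2.3955, y 0.2381 (then +3.8637 / +1.0353)
    (1,3) via y @ 0.2381
    (1,4) via y @ 1.2734
    (1,5) via y @ 2.3087
    (2,5) via x @ 2.3955
    (2,6) via y @ 3.3439
    (2,7) via y @ 4.3792
    (2,8) via y @ 5.4145  # hit
  → r_1 = 5.4145
beam 2: φ=-45°, α=165°
  direction (-0.9659, 0.2588); cell (1,2); t to first gridline: x 0.3934, y 0.8887 (then +1.0353 / +3.8637)
    (0,2) via x @ 0.3934  # hit
  → r_2 = 0.3934
beam 3: φ=45°, α=255°
  direction (-0.2588, -0.9659); cell (1,2); t to first gridline: x 1.4682, y 0.7972 (then +3.8637 / +1.0353)
    (1,1) via y @ 0.7972
    (0,1) via x @ 1.4682  # hit
  → r_3 = 1.4682
beam 4: φ=135°, α=345°
  direction (0.9659, -0.2588); cell (1,2); t to first gridline: x 0.6419, y 2.9751 (then +1.0353 / +3.8637)
    (2,2) via x @ 0.6419  # hit
  → r_4 = 0.6419

ranges = [5.4145, 0.3934, 1.4682, 0.6419]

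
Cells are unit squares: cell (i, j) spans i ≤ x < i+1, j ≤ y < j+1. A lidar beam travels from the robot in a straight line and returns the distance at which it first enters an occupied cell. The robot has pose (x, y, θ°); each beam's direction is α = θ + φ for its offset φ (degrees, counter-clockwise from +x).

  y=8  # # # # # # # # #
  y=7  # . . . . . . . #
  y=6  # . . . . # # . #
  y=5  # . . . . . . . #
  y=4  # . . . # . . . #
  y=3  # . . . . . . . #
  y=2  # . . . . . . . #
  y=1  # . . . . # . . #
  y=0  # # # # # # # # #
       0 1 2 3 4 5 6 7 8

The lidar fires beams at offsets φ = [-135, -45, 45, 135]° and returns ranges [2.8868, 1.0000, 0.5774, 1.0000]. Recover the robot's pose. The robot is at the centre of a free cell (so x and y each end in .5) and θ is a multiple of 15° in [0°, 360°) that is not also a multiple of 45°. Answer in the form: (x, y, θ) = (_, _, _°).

The pose lattice has 45·16 = 720 candidates. Test each by forward raycasting.
  (7.5, 2.5, 75°): beam 1 = 1.0000 ≠ 2.8868 ✗
  (2.5, 3.5, 150°): beam 1 = 1.9319 ≠ 2.8868 ✗
  (1.5, 2.5, 105°): beam 1 = 3.0000 ≠ 2.8868 ✗
  (7.5, 6.5, 210°): beam 1 = 1.5529 ≠ 2.8868 ✗
  …
  (7.5, 5.5, 345°): r_1=2.8868, r_2=1.0000, r_3=0.5774, r_4=1.0000 — all match ✓
No second candidate reproduces the full scan.

(x, y, θ) = (7.5, 5.5, 345°)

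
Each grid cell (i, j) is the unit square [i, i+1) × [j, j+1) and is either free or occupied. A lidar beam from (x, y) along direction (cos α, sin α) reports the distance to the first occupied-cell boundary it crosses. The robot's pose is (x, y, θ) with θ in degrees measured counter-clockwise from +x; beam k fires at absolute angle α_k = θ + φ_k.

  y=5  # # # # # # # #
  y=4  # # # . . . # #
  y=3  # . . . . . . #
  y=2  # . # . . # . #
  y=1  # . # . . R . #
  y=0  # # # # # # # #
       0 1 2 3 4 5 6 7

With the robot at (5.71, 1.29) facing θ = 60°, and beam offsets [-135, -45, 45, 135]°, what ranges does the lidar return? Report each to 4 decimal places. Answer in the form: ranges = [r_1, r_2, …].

ranges = [0.3002, 1.3355, 0.7350, 1.1205]

beam 1: φ=-135°, α=285°
  cosα=0.2588 sinα=-0.9659 | (5,1) | tMaxX 1.1205 tMaxY 0.3002 | tΔX 3.8637 tΔY 1.0353
    t=0.3002 [y] (5,0) — stop
  → r_1 = 0.3002
beam 2: φ=-45°, α=15°
  cosα=0.9659 sinα=0.2588 | (5,1) | tMaxX 0.3002 tMaxY 2.7432 | tΔX 1.0353 tΔY 3.8637
    t=0.3002 [x] (6,1)
    t=1.3355 [x] (7,1) — stop
  → r_2 = 1.3355
beam 3: φ=45°, α=105°
  cosα=-0.2588 sinα=0.9659 | (5,1) | tMaxX 2.7432 tMaxY 0.7350 | tΔX 3.8637 tΔY 1.0353
    t=0.7350 [y] (5,2) — stop
  → r_3 = 0.7350
beam 4: φ=135°, α=195°
  cosα=-0.9659 sinα=-0.2588 | (5,1) | tMaxX 0.7350 tMaxY 1.1205 | tΔX 1.0353 tΔY 3.8637
    t=0.7350 [x] (4,1)
    t=1.1205 [y] (4,0) — stop
  → r_4 = 1.1205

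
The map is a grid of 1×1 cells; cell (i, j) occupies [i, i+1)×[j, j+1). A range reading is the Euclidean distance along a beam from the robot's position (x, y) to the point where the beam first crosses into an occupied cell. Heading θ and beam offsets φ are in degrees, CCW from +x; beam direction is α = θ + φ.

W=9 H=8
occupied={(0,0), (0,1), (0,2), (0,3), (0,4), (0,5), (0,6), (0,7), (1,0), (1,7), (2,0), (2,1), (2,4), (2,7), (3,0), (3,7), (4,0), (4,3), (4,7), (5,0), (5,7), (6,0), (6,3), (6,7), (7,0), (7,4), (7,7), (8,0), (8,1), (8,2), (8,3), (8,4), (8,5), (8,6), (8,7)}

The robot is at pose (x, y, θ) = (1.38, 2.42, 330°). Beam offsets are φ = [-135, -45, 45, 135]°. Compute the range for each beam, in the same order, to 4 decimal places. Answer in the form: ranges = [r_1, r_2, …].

ranges = [0.3934, 1.4701, 2.7124, 1.4682]

beam 1: φ=-135°, α=195°
  d=(-0.9659,-0.2588)  start (1,2)  tX=0.3934 tY=1.6228  stride 1/|dx|=1.0353 1/|dy|=3.8637
    cross x-line → (0,2), t=0.3934 (wall)
  → r_1 = 0.3934
beam 2: φ=-45°, α=285°
  d=(0.2588,-0.9659)  start (1,2)  tX=2.3955 tY=0.4348  stride 1/|dx|=3.8637 1/|dy|=1.0353
    cross y-line → (1,1), t=0.4348
    cross y-line → (1,0), t=1.4701 (wall)
  → r_2 = 1.4701
beam 3: φ=45°, α=15°
  d=(0.9659,0.2588)  start (1,2)  tX=0.6419 tY=2.2409  stride 1/|dx|=1.0353 1/|dy|=3.8637
    cross x-line → (2,2), t=0.6419
    cross x-line → (3,2), t=1.6771
    cross y-line → (3,3), t=2.2409
    cross x-line → (4,3), t=2.7124 (wall)
  → r_3 = 2.7124
beam 4: φ=135°, α=105°
  d=(-0.2588,0.9659)  start (1,2)  tX=1.4682 tY=0.6005  stride 1/|dx|=3.8637 1/|dy|=1.0353
    cross y-line → (1,3), t=0.6005
    cross x-line → (0,3), t=1.4682 (wall)
  → r_4 = 1.4682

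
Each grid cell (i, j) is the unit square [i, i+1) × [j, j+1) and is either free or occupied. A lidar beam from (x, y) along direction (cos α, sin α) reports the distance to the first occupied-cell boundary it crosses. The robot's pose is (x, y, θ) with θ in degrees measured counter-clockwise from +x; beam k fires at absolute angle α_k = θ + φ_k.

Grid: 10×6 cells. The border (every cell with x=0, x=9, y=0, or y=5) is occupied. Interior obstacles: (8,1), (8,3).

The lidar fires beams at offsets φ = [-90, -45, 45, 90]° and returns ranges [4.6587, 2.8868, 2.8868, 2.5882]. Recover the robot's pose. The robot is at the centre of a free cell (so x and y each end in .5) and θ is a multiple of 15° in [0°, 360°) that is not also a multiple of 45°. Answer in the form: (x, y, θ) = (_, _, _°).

Enumerate (i+0.5, j+0.5, θ) over the 30 free cells and 16 admissible headings. For each, cast all 4 beams and compare to the given ranges.
  (3.5, 4.5, 300°): beam 1 = 2.8868 ≠ 4.6587 ✗
  (1.5, 4.5, 60°): beam 1 = 7.0000 ≠ 4.6587 ✗
  (7.5, 4.5, 120°): beam 1 = 1.0000 ≠ 4.6587 ✗
  (4.5, 1.5, 150°): beam 1 = 4.0415 ≠ 4.6587 ✗
  (1.5, 4.5, 105°): beam 1 = 1.9319 ≠ 4.6587 ✗
  …
  (3.5, 2.5, 105°): r_1=4.6587, r_2=2.8868, r_3=2.8868, r_4=2.5882 — all match ✓
Unique over the lattice → pose = (3.5, 2.5, 105°).

(x, y, θ) = (3.5, 2.5, 105°)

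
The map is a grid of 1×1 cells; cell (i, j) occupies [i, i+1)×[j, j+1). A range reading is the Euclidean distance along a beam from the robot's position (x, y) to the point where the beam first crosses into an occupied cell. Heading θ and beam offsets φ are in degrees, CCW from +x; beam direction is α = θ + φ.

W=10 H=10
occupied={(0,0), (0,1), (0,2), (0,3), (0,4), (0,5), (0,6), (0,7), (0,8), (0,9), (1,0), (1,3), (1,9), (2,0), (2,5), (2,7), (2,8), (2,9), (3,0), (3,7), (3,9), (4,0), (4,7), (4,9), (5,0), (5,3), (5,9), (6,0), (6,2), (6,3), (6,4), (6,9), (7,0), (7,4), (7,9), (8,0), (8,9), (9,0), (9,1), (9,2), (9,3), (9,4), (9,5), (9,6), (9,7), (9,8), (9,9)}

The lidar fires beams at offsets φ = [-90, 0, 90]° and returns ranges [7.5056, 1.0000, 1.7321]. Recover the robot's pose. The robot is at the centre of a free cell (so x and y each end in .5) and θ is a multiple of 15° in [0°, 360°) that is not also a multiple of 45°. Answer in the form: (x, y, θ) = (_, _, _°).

The pose lattice has 53·16 = 848 candidates. Test each by forward raycasting.
  (8.5, 5.5, 345°): beam 1 = 4.6587 ≠ 7.5056 ✗
  (8.5, 3.5, 30°): beam 1 = 1.0000 ≠ 7.5056 ✗
  (7.5, 7.5, 285°): beam 1 = 6.7293 ≠ 7.5056 ✗
  (7.5, 3.5, 285°): beam 1 = 0.5176 ≠ 7.5056 ✗
  …
  (2.5, 2.5, 150°): r_1=7.5056, r_2=1.0000, r_3=1.7321 — all match ✓
Only this pose fits every beam.

(x, y, θ) = (2.5, 2.5, 150°)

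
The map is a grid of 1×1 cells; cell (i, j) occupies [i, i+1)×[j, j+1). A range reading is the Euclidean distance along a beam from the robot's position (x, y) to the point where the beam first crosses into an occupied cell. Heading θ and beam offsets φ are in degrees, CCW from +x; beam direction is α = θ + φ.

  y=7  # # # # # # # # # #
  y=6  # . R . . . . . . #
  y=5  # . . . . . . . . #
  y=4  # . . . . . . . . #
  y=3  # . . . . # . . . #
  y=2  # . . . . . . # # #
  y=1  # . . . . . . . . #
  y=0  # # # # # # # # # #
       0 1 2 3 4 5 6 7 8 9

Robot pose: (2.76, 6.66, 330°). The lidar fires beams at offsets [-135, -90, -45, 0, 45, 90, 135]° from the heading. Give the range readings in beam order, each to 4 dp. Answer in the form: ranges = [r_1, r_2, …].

ranges = [1.8221, 3.5200, 5.8597, 7.2053, 1.3137, 0.3926, 0.3520]

beam 1: φ=-135°, α=195°
  dir = (cos 195°, sin 195°) = (-0.9659, -0.2588); from cell (2,6)
  next x-line at t=0.7868, next y-line at t=2.5500; Δt_x=1.0353, Δt_y=3.8637
    x: enter (1,6) at t=0.7868
    x: enter (0,6) at t=1.8221 ← occupied
  → r_1 = 1.8221
beam 2: φ=-90°, α=240°
  dir = (cos 240°, sin 240°) = (-0.5000, -0.8660); from cell (2,6)
  next x-line at t=1.5200, next y-line at t=0.7621; Δt_x=2.0000, Δt_y=1.1547
    y: enter (2,5) at t=0.7621
    x: enter (1,5) at t=1.5200
    y: enter (1,4) at t=1.9168
    y: enter (1,3) at t=3.0715
    x: enter (0,3) at t=3.5200 ← occupied
  → r_2 = 3.5200
beam 3: φ=-45°, α=285°
  dir = (cos 285°, sin 285°) = (0.2588, -0.9659); from cell (2,6)
  next x-line at t=0.9273, next y-line at t=0.6833; Δt_x=3.8637, Δt_y=1.0353
    y: enter (2,5) at t=0.6833
    x: enter (3,5) at t=0.9273
    y: enter (3,4) at t=1.7186
    y: enter (3,3) at t=2.7538
    y: enter (3,2) at t=3.7891
    x: enter (4,2) at t=4.7910
    y: enter (4,1) at t=4.8244
    y: enter (4,0) at t=5.8597 ← occupied
  → r_3 = 5.8597
beam 4: φ=0°, α=330°
  dir = (cos 330°, sin 330°) = (0.8660, -0.5000); from cell (2,6)
  next x-line at t=0.2771, next y-line at t=1.3200; Δt_x=1.1547, Δt_y=2.0000
    x: enter (3,6) at t=0.2771
    y: enter (3,5) at t=1.3200
    x: enter (4,5) at t=1.4318
    x: enter (5,5) at t=2.5865
    y: enter (5,4) at t=3.3200
    x: enter (6,4) at t=3.7412
    x: enter (7,4) at t=4.8959
    y: enter (7,3) at t=5.3200
    x: enter (8,3) at t=6.0506
    x: enter (9,3) at t=7.2053 ← occupied
  → r_4 = 7.2053
beam 5: φ=45°, α=15°
  dir = (cos 15°, sin 15°) = (0.9659, 0.2588); from cell (2,6)
  next x-line at t=0.2485, next y-line at t=1.3137; Δt_x=1.0353, Δt_y=3.8637
    x: enter (3,6) at t=0.2485
    x: enter (4,6) at t=1.2837
    y: enter (4,7) at t=1.3137 ← occupied
  → r_5 = 1.3137
beam 6: φ=90°, α=60°
  dir = (cos 60°, sin 60°) = (0.5000, 0.8660); from cell (2,6)
  next x-line at t=0.4800, next y-line at t=0.3926; Δt_x=2.0000, Δt_y=1.1547
    y: enter (2,7) at t=0.3926 ← occupied
  → r_6 = 0.3926
beam 7: φ=135°, α=105°
  dir = (cos 105°, sin 105°) = (-0.2588, 0.9659); from cell (2,6)
  next x-line at t=2.9364, next y-line at t=0.3520; Δt_x=3.8637, Δt_y=1.0353
    y: enter (2,7) at t=0.3520 ← occupied
  → r_7 = 0.3520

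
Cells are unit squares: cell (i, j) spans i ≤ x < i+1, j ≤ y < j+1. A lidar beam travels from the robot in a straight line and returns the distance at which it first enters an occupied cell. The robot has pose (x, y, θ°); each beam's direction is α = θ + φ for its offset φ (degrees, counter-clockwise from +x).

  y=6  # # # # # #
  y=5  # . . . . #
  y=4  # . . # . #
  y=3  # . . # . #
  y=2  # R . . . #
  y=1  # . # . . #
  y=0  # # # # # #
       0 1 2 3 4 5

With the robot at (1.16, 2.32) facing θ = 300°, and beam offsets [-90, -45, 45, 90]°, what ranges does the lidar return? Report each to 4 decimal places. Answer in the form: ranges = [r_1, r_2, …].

beam 1: φ=-90°, α=210°
  d=(-0.8660,-0.5000)  start (1,2)  tX=0.1848 tY=0.6400  stride 1/|dx|=1.1547 1/|dy|=2.0000
    cross x-line → (0,2), t=0.1848 (wall)
  → r_1 = 0.1848
beam 2: φ=-45°, α=255°
  d=(-0.2588,-0.9659)  start (1,2)  tX=0.6182 tY=0.3313  stride 1/|dx|=3.8637 1/|dy|=1.0353
    cross y-line → (1,1), t=0.3313
    cross x-line → (0,1), t=0.6182 (wall)
  → r_2 = 0.6182
beam 3: φ=45°, α=345°
  d=(0.9659,-0.2588)  start (1,2)  tX=0.8696 tY=1.2364  stride 1/|dx|=1.0353 1/|dy|=3.8637
    cross x-line → (2,2), t=0.8696
    cross y-line → (2,1), t=1.2364 (wall)
  → r_3 = 1.2364
beam 4: φ=90°, α=30°
  d=(0.8660,0.5000)  start (1,2)  tX=0.9699 tY=1.3600  stride 1/|dx|=1.1547 1/|dy|=2.0000
    cross x-line → (2,2), t=0.9699
    cross y-line → (2,3), t=1.3600
    cross x-line → (3,3), t=2.1246 (wall)
  → r_4 = 2.1246

ranges = [0.1848, 0.6182, 1.2364, 2.1246]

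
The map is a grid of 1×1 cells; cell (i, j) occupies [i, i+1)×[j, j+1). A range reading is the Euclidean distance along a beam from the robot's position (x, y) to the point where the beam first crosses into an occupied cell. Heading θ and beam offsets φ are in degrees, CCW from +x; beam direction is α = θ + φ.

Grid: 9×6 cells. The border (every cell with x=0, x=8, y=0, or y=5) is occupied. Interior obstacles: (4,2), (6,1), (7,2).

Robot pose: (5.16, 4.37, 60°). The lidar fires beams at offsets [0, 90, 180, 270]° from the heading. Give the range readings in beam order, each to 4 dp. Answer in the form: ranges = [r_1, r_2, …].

beam 1: φ=0°, α=60°
  d=(0.5000,0.8660)  start (5,4)  tX=1.6800 tY=0.7275  stride 1/|dx|=2.0000 1/|dy|=1.1547
    cross y-line → (5,5), t=0.7275 (wall)
  → r_1 = 0.7275
beam 2: φ=90°, α=150°
  d=(-0.8660,0.5000)  start (5,4)  tX=0.1848 tY=1.2600  stride 1/|dx|=1.1547 1/|dy|=2.0000
    cross x-line → (4,4), t=0.1848
    cross y-line → (4,5), t=1.2600 (wall)
  → r_2 = 1.2600
beam 3: φ=180°, α=240°
  d=(-0.5000,-0.8660)  start (5,4)  tX=0.3200 tY=0.4272  stride 1/|dx|=2.0000 1/|dy|=1.1547
    cross x-line → (4,4), t=0.3200
    cross y-line → (4,3), t=0.4272
    cross y-line → (4,2), t=1.5819 (wall)
  → r_3 = 1.5819
beam 4: φ=270°, α=330°
  d=(0.8660,-0.5000)  start (5,4)  tX=0.9699 tY=0.7400  stride 1/|dx|=1.1547 1/|dy|=2.0000
    cross y-line → (5,3), t=0.7400
    cross x-line → (6,3), t=0.9699
    cross x-line → (7,3), t=2.1246
    cross y-line → (7,2), t=2.7400 (wall)
  → r_4 = 2.7400

ranges = [0.7275, 1.2600, 1.5819, 2.7400]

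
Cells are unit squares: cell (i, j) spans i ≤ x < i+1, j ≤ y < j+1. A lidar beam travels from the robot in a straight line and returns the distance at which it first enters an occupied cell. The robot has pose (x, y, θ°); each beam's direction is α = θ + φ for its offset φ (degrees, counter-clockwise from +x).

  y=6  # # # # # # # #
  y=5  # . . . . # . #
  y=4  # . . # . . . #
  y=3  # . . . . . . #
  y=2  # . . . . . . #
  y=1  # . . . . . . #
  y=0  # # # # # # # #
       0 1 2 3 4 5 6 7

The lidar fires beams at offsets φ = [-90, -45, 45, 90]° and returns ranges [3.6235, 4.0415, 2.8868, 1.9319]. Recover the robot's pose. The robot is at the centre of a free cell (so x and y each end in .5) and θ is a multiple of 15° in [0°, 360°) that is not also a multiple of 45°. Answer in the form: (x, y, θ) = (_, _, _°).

(x, y, θ) = (3.5, 1.5, 105°)

Enumerate (i+0.5, j+0.5, θ) over the 28 free cells and 16 admissible headings. For each, cast all 4 beams and compare to the given ranges.
  (3.5, 1.5, 75°): beam 1 = 1.9319 ≠ 3.6235 ✗
  (2.5, 1.5, 195°): beam 1 = 4.6587 ≠ 3.6235 ✗
  (4.5, 2.5, 330°): beam 1 = 1.7321 ≠ 3.6235 ✗
  …
  (3.5, 1.5, 105°): r_1=3.6235, r_2=4.0415, r_3=2.8868, r_4=1.9319 — all match ✓
Only this pose fits every beam.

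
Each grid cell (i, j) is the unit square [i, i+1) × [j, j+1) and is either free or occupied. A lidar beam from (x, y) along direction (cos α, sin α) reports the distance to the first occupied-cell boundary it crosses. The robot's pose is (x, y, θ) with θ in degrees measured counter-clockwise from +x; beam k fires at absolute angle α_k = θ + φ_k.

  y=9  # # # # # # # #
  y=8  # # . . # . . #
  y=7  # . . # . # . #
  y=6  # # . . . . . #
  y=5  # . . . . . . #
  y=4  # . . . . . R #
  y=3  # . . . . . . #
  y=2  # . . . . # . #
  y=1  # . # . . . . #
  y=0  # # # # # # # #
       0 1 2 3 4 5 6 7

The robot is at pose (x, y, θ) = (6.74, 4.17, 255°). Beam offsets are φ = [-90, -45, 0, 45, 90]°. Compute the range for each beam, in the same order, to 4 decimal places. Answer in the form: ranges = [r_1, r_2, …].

ranges = [5.9425, 4.3400, 3.2818, 0.5200, 0.2692]

beam 1: φ=-90°, α=165°
  dir = (cos 165°, sin 165°) = (-0.9659, 0.2588); from cell (6,4)
  next x-line at t=0.7661, next y-line at t=3.2069; Δt_x=1.0353, Δt_y=3.8637
    x: enter (5,4) at t=0.7661
    x: enter (4,4) at t=1.8014
    x: enter (3,4) at t=2.8367
    y: enter (3,5) at t=3.2069
    x: enter (2,5) at t=3.8719
    x: enter (1,5) at t=4.9072
    x: enter (0,5) at t=5.9425 ← occupied
  → r_1 = 5.9425
beam 2: φ=-45°, α=210°
  dir = (cos 210°, sin 210°) = (-0.8660, -0.5000); from cell (6,4)
  next x-line at t=0.8545, next y-line at t=0.3400; Δt_x=1.1547, Δt_y=2.0000
    y: enter (6,3) at t=0.3400
    x: enter (5,3) at t=0.8545
    x: enter (4,3) at t=2.0092
    y: enter (4,2) at t=2.3400
    x: enter (3,2) at t=3.1639
    x: enter (2,2) at t=4.3186
    y: enter (2,1) at t=4.3400 ← occupied
  → r_2 = 4.3400
beam 3: φ=0°, α=255°
  dir = (cos 255°, sin 255°) = (-0.2588, -0.9659); from cell (6,4)
  next x-line at t=2.8591, next y-line at t=0.1760; Δt_x=3.8637, Δt_y=1.0353
    y: enter (6,3) at t=0.1760
    y: enter (6,2) at t=1.2113
    y: enter (6,1) at t=2.2465
    x: enter (5,1) at t=2.8591
    y: enter (5,0) at t=3.2818 ← occupied
  → r_3 = 3.2818
beam 4: φ=45°, α=300°
  dir = (cos 300°, sin 300°) = (0.5000, -0.8660); from cell (6,4)
  next x-line at t=0.5200, next y-line at t=0.1963; Δt_x=2.0000, Δt_y=1.1547
    y: enter (6,3) at t=0.1963
    x: enter (7,3) at t=0.5200 ← occupied
  → r_4 = 0.5200
beam 5: φ=90°, α=345°
  dir = (cos 345°, sin 345°) = (0.9659, -0.2588); from cell (6,4)
  next x-line at t=0.2692, next y-line at t=0.6568; Δt_x=1.0353, Δt_y=3.8637
    x: enter (7,4) at t=0.2692 ← occupied
  → r_5 = 0.2692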